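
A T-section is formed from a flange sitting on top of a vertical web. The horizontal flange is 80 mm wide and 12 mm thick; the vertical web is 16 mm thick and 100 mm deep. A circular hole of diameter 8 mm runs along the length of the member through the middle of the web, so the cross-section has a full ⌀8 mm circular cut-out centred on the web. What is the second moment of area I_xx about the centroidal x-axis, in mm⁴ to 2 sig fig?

Treat the section as a set of non-overlapping primitives; coordinates are from the bounding-box lower-left.
Flange: 80 × 12, A = 960 mm², y = 106 mm, Ī = 11 520 mm⁴.
Web: 16 × 100, A = 1 600 mm², y = 50 mm, Ī = 1 333 333 mm⁴.
Hole (subtracted): ⌀8, A = 50.27 mm², y = 50 mm, Ī = 201.1 mm⁴.
Centroid: ȳ = ΣA·y / ΣA = 71.42 mm.
Transfer each piece to the centroidal x-axis using Ī + A·d² with d = y − 71.42:
  flange: d = 34.58 mm → contributes +1 159 426 mm⁴
  web: d = -21.42 mm → contributes +2 067 480 mm⁴
  hole: d = -21.42 mm → contributes −23 265 mm⁴
Total I = 3 203 641 mm⁴.

I_xx ≈ 3.2 × 10⁶ mm⁴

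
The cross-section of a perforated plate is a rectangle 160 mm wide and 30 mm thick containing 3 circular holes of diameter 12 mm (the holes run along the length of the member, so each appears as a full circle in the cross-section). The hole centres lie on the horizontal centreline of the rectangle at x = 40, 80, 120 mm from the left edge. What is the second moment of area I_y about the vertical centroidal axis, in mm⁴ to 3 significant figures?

I_y ≈ 9.88 × 10⁶ mm⁴

Decompose the section into non-overlapping parts with the origin at the bottom-left of its bounding rectangle.
Plate: 160 × 30, A = 4 800 mm², x = 80 mm, Ī = 10 240 000 mm⁴.
Hole 1 (subtracted): ⌀12, A = 113.1 mm², x = 40 mm, Ī = 1017.9 mm⁴.
Hole 2 (subtracted): ⌀12, A = 113.1 mm², x = 80 mm, Ī = 1017.9 mm⁴.
Hole 3 (subtracted): ⌀12, A = 113.1 mm², x = 120 mm, Ī = 1017.9 mm⁴.
By symmetry the centroid is at mid-width, x̄ = 80 mm.
Transfer each piece to the vertical centroidal axis using Ī + A·d² with d = x − 80:
  plate: d = 0 mm → contributes +10 240 000 mm⁴
  hole 1: d = -40 mm → contributes −181 974 mm⁴
  hole 2: d = 0 mm → contributes −1017.9 mm⁴
  hole 3: d = 40 mm → contributes −181 974 mm⁴
Total I = 9 875 035 mm⁴.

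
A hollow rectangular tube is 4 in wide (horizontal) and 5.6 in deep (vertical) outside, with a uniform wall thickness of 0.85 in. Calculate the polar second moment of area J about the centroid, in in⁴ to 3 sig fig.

J ≈ 73.1 in⁴

Split into non-overlapping primitives; take the origin at the lower-left of the bounding box.
Outer rectangle: 4 × 5.6, A = 22.4 in², y = 2.8 in, Ī = 58.539 in⁴.
Inner void (subtracted): 2.3 × 3.9, A = 8.97 in², y = 2.8 in, Ī = 11.369 in⁴.
By symmetry the centroid is at mid-height, ȳ = 2.8 in.
All pieces are centred on the centroidal x-axis, so I = ΣĪ (holes subtracted) = 47.169 in⁴.
Repeating about the centroidal y-axis gives I_y = 25.912 in⁴.
Polar second moment: J = I_x + I_y = 73.082 in⁴.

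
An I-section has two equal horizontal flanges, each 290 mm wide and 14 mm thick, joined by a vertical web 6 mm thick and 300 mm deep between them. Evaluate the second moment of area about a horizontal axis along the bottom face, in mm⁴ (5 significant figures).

Treat the section as a set of non-overlapping primitives; coordinates are from the bounding-box lower-left.
Bottom flange: 290 × 14, A = 4 060 mm², y = 7 mm, Ī = 66313.33 mm⁴.
Web: 6 × 300, A = 1 800 mm², y = 164 mm, Ī = 13 500 000 mm⁴.
Top flange: 290 × 14, A = 4 060 mm², y = 321 mm, Ī = 66313.33 mm⁴.
Transfer each piece to the bottom edge using Ī + A·d² with d = y − 0:
  bottom flange: d = 7 mm → contributes +265253.3 mm⁴
  web: d = 164 mm → contributes +61 912 800 mm⁴
  top flange: d = 321 mm → contributes +418 412 773 mm⁴
Total I = 480 590 827 mm⁴.

I_base ≈ 4.8059 × 10⁸ mm⁴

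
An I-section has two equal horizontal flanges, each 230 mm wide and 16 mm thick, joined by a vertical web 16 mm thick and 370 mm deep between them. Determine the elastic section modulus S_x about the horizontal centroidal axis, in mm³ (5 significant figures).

S_x ≈ 1.7007 × 10⁶ mm³

Decompose the section into non-overlapping parts with the origin at the bottom-left of its bounding rectangle.
Bottom flange: 230 × 16, A = 3 680 mm², y = 8 mm, Ī = 78506.67 mm⁴.
Web: 16 × 370, A = 5 920 mm², y = 201 mm, Ī = 67 537 333 mm⁴.
Top flange: 230 × 16, A = 3 680 mm², y = 394 mm, Ī = 78506.67 mm⁴.
By symmetry the centroid is at mid-height, ȳ = 201 mm.
Transfer each piece to the horizontal centroidal axis using Ī + A·d² with d = y − 201:
  bottom flange: d = -193 mm → contributes +137 154 827 mm⁴
  web: d = 0 mm → contributes +67 537 333 mm⁴
  top flange: d = 193 mm → contributes +137 154 827 mm⁴
Total I = 341 846 987 mm⁴.
Extreme fibre distance c = 201 mm; S = I/c = 1 700 731 mm³.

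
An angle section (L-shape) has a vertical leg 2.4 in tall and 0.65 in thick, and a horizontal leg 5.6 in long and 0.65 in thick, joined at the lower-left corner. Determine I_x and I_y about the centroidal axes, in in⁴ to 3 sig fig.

I_x ≈ 1.67 in⁴, I_y ≈ 14.9 in⁴

Split into non-overlapping primitives; take the origin at the lower-left of the bounding box.
Vertical leg: 0.65 × 2.4, A = 1.56 in², y = 1.2 in, Ī = 0.7488 in⁴.
Horizontal leg (remainder): 4.95 × 0.65, A = 3.2175 in², y = 0.325 in, Ī = 0.11328 in⁴.
Centroid: ȳ = ΣA·y / ΣA = 0.61071 in.
Transfer each piece to the centroidal x-axis using Ī + A·d² with d = y − 0.61071:
  vertical leg: d = 0.58929 in → contributes +1.2905 in⁴
  horizontal leg (remainder): d = -0.28571 in → contributes +0.37594 in⁴
Total I = 1.6665 in⁴.
For the y-axis: x̄ = 2.2107 in.
Repeating about the centroidal y-axis gives I_y = 14.861 in⁴.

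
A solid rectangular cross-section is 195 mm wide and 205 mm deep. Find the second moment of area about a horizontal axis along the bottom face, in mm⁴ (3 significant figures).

I_base ≈ 5.60 × 10⁸ mm⁴

The section: 195 × 205, A = 39 975 mm², y = 102.5 mm, Ī = 139 995 781 mm⁴.
Transfer it to the base of the section using Ī + A·d² with d = y − 0:
  the section: d = 102.5 mm → contributes +559 983 125 mm⁴
Total I = 559 983 125 mm⁴.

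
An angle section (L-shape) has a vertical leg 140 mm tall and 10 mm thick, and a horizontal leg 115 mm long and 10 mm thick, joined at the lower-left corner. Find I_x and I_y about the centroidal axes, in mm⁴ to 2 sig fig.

Decompose the section into non-overlapping parts with the origin at the bottom-left of its bounding rectangle.
Vertical leg: 10 × 140, A = 1 400 mm², y = 70 mm, Ī = 2 286 667 mm⁴.
Horizontal leg (remainder): 105 × 10, A = 1 050 mm², y = 5 mm, Ī = 8 750 mm⁴.
Centroid: ȳ = ΣA·y / ΣA = 42.14 mm.
Transfer each piece to the centroidal x-axis using Ī + A·d² with d = y − 42.14:
  vertical leg: d = 27.86 mm → contributes +3 373 095 mm⁴
  horizontal leg (remainder): d = -37.14 mm → contributes +1 457 321 mm⁴
Total I = 4 830 417 mm⁴.
For the y-axis: x̄ = 29.64 mm.
Repeating about the centroidal y-axis gives I_y = 2 960 104 mm⁴.

I_x ≈ 4.8 × 10⁶ mm⁴, I_y ≈ 3.0 × 10⁶ mm⁴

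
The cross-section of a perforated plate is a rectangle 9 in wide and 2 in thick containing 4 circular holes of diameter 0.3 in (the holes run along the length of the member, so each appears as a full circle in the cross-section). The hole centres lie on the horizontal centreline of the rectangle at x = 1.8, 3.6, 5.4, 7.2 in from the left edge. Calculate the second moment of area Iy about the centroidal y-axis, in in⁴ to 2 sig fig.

Iy ≈ 120 in⁴

Decompose the section into non-overlapping parts with the origin at the bottom-left of its bounding rectangle.
Plate: 9 × 2, A = 18 in², x = 4.5 in, Ī = 121.5 in⁴.
Hole 1 (subtracted): ⌀0.3, A = 0.07069 in², x = 1.8 in, Ī = 0.0003976 in⁴.
Hole 2 (subtracted): ⌀0.3, A = 0.07069 in², x = 3.6 in, Ī = 0.0003976 in⁴.
Hole 3 (subtracted): ⌀0.3, A = 0.07069 in², x = 5.4 in, Ī = 0.0003976 in⁴.
Hole 4 (subtracted): ⌀0.3, A = 0.07069 in², x = 7.2 in, Ī = 0.0003976 in⁴.
By symmetry the centroid is at mid-width, x̄ = 4.5 in.
Transfer each piece to the centroidal y-axis using Ī + A·d² with d = x − 4.5:
  plate: d = 0 in → contributes +121.5 in⁴
  hole 1: d = -2.7 in → contributes −0.5157 in⁴
  hole 2: d = -0.9 in → contributes −0.05765 in⁴
  hole 3: d = 0.9 in → contributes −0.05765 in⁴
  hole 4: d = 2.7 in → contributes −0.5157 in⁴
Total I = 120.4 in⁴.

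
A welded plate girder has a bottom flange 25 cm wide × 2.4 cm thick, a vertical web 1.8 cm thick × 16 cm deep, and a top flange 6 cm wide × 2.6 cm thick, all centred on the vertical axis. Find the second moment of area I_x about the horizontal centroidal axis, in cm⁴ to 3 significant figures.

Split into non-overlapping primitives; take the origin at the lower-left of the bounding box.
Bottom plate: 25 × 2.4, A = 60 cm², y = 1.2 cm, Ī = 28.8 cm⁴.
Web plate: 1.8 × 16, A = 28.8 cm², y = 10.4 cm, Ī = 614.4 cm⁴.
Top plate: 6 × 2.6, A = 15.6 cm², y = 19.7 cm, Ī = 8.788 cm⁴.
Centroid: ȳ = ΣA·y / ΣA = 6.5023 cm.
Transfer each piece to the horizontal centroidal axis using Ī + A·d² with d = y − 6.5023:
  bottom plate: d = -5.3023 cm → contributes +1715.7 cm⁴
  web plate: d = 3.8977 cm → contributes +1051.9 cm⁴
  top plate: d = 13.198 cm → contributes +2 726 cm⁴
Total I = 5493.6 cm⁴.

I_x ≈ 5490 cm⁴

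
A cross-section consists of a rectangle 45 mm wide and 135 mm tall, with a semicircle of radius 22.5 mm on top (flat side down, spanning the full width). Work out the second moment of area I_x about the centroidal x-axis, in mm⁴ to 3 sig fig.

Treat the section as a set of non-overlapping primitives; coordinates are from the bounding-box lower-left.
Rectangular body: 45 × 135, A = 6 075 mm², y = 67.5 mm, Ī = 9 226 406 mm⁴.
Semicircular cap: semicircle r = 22.5, A = 795.22 mm², y = 144.55 mm, Ī = 28 130 mm⁴.
Centroid: ȳ = ΣA·y / ΣA = 76.418 mm.
Transfer each piece to the centroidal x-axis using Ī + A·d² with d = y − 76.418:
  rectangular body: d = -8.9183 mm → contributes +9 709 590 mm⁴
  semicircular cap: d = 68.131 mm → contributes +3 719 385 mm⁴
Total I = 13 428 975 mm⁴.

I_x ≈ 1.34 × 10⁷ mm⁴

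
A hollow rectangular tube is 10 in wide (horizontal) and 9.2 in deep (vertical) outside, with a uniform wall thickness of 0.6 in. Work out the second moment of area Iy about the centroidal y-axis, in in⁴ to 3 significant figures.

Decompose the section into non-overlapping parts with the origin at the bottom-left of its bounding rectangle.
Outer rectangle: 10 × 9.2, A = 92 in², x = 5 in, Ī = 766.67 in⁴.
Inner void (subtracted): 8.8 × 8, A = 70.4 in², x = 5 in, Ī = 454.31 in⁴.
By symmetry the centroid is at mid-width, x̄ = 5 in.
All pieces are centred on the centroidal y-axis, so I = ΣĪ (holes subtracted) = 312.35 in⁴.

Iy ≈ 312 in⁴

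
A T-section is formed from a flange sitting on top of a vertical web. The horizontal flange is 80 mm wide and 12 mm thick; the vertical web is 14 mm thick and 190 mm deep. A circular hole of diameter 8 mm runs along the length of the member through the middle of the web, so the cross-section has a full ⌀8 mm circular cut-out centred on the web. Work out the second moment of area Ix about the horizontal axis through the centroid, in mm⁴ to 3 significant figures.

Ix ≈ 1.52 × 10⁷ mm⁴

Break the section into simple shapes (no overlaps), measuring from the bottom-left corner of the bounding box.
Flange: 80 × 12, A = 960 mm², y = 196 mm, Ī = 11 520 mm⁴.
Web: 14 × 190, A = 2 660 mm², y = 95 mm, Ī = 8 002 167 mm⁴.
Hole (subtracted): ⌀8, A = 50.265 mm², y = 95 mm, Ī = 201.06 mm⁴.
Centroid: ȳ = ΣA·y / ΣA = 122.16 mm.
Transfer each piece to the horizontal axis through the centroid using Ī + A·d² with d = y − 122.16:
  flange: d = 73.838 mm → contributes +5 245 533 mm⁴
  web: d = -27.162 mm → contributes +9 964 600 mm⁴
  hole: d = -27.162 mm → contributes −37 285 mm⁴
Total I = 15 172 849 mm⁴.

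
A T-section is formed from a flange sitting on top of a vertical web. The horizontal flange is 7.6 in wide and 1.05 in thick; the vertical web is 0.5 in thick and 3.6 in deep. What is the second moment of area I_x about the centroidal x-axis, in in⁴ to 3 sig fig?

Break the section into simple shapes (no overlaps), measuring from the bottom-left corner of the bounding box.
Flange: 7.6 × 1.05, A = 7.98 in², y = 4.125 in, Ī = 0.73316 in⁴.
Web: 0.5 × 3.6, A = 1.8 in², y = 1.8 in, Ī = 1.944 in⁴.
Centroid: ȳ = ΣA·y / ΣA = 3.6971 in.
Transfer each piece to the centroidal x-axis using Ī + A·d² with d = y − 3.6971:
  flange: d = 0.42791 in → contributes +2.1944 in⁴
  web: d = -1.8971 in → contributes +8.4221 in⁴
Total I = 10.616 in⁴.

I_x ≈ 10.6 in⁴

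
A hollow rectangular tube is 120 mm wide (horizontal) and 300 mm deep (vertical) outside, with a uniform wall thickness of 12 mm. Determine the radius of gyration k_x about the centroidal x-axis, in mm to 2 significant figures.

Treat the section as a set of non-overlapping primitives; coordinates are from the bounding-box lower-left.
Outer rectangle: 120 × 300, A = 36 000 mm², y = 150 mm, Ī = 270 000 000 mm⁴.
Inner void (subtracted): 96 × 276, A = 26 496 mm², y = 150 mm, Ī = 168 196 608 mm⁴.
By symmetry the centroid is at mid-height, ȳ = 150 mm.
All pieces are centred on the centroidal x-axis, so I = ΣĪ (holes subtracted) = 101 803 392 mm⁴.
Radius of gyration: k = √(I/A) = √(101 803 392 / 9 504) = 103.5 mm.

k_x ≈ 100 mm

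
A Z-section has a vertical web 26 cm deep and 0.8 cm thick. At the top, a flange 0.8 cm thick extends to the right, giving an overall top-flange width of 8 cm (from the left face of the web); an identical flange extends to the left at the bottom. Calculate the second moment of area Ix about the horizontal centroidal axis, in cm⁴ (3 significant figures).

Ix ≈ 3000 cm⁴

Split into non-overlapping primitives; take the origin at the lower-left of the bounding box.
Web: 0.8 × 26, A = 20.8 cm², y = 13 cm, Ī = 1171.7 cm⁴.
Top flange (beyond web): 7.2 × 0.8, A = 5.76 cm², y = 25.6 cm, Ī = 0.3072 cm⁴.
Bottom flange (beyond web): 7.2 × 0.8, A = 5.76 cm², y = 0.4 cm, Ī = 0.3072 cm⁴.
Centroid: ȳ = ΣA·y / ΣA = 13 cm.
Transfer each piece to the horizontal centroidal axis using Ī + A·d² with d = y − 13:
  web: d = 0 cm → contributes +1171.7 cm⁴
  top flange (beyond web): d = 12.6 cm → contributes +914.76 cm⁴
  bottom flange (beyond web): d = -12.6 cm → contributes +914.76 cm⁴
Total I = 3001.3 cm⁴.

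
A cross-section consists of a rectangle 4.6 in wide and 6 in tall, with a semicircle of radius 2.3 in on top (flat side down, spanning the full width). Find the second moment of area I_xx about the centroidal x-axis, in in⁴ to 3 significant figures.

I_xx ≈ 187 in⁴

Break the section into simple shapes (no overlaps), measuring from the bottom-left corner of the bounding box.
Rectangular body: 4.6 × 6, A = 27.6 in², y = 3 in, Ī = 82.8 in⁴.
Semicircular cap: semicircle r = 2.3, A = 8.3095 in², y = 6.9762 in, Ī = 3.0714 in⁴.
Centroid: ȳ = ΣA·y / ΣA = 3.9201 in.
Transfer each piece to the centroidal x-axis using Ī + A·d² with d = y − 3.9201:
  rectangular body: d = -0.92009 in → contributes +106.17 in⁴
  semicircular cap: d = 3.0561 in → contributes +80.678 in⁴
Total I = 186.84 in⁴.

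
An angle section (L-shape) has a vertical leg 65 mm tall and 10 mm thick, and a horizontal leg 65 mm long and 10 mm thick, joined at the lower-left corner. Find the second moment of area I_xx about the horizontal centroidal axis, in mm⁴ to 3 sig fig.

I_xx ≈ 4.59 × 10⁵ mm⁴

Treat the section as a set of non-overlapping primitives; coordinates are from the bounding-box lower-left.
Vertical leg: 10 × 65, A = 650 mm², y = 32.5 mm, Ī = 228 854 mm⁴.
Horizontal leg (remainder): 55 × 10, A = 550 mm², y = 5 mm, Ī = 4583.3 mm⁴.
Centroid: ȳ = ΣA·y / ΣA = 19.896 mm.
Transfer each piece to the horizontal centroidal axis using Ī + A·d² with d = y − 19.896:
  vertical leg: d = 12.604 mm → contributes +332 116 mm⁴
  horizontal leg (remainder): d = -14.896 mm → contributes +126 621 mm⁴
Total I = 458 737 mm⁴.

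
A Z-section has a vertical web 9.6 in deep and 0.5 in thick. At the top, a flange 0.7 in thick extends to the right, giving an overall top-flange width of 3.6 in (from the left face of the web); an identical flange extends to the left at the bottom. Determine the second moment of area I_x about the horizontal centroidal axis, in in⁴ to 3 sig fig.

I_x ≈ 123 in⁴

Break the section into simple shapes (no overlaps), measuring from the bottom-left corner of the bounding box.
Web: 0.5 × 9.6, A = 4.8 in², y = 4.8 in, Ī = 36.864 in⁴.
Top flange (beyond web): 3.1 × 0.7, A = 2.17 in², y = 9.25 in, Ī = 0.088608 in⁴.
Bottom flange (beyond web): 3.1 × 0.7, A = 2.17 in², y = 0.35 in, Ī = 0.088608 in⁴.
Centroid: ȳ = ΣA·y / ΣA = 4.8 in.
Transfer each piece to the horizontal centroidal axis using Ī + A·d² with d = y − 4.8:
  web: d = 0 in → contributes +36.864 in⁴
  top flange (beyond web): d = 4.45 in → contributes +43.06 in⁴
  bottom flange (beyond web): d = -4.45 in → contributes +43.06 in⁴
Total I = 122.98 in⁴.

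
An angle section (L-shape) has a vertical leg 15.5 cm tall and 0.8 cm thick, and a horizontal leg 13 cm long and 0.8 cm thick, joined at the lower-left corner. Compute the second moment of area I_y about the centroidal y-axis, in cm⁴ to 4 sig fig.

I_y ≈ 352.5 cm⁴

Treat the section as a set of non-overlapping primitives; coordinates are from the bounding-box lower-left.
Vertical leg: 0.8 × 15.5, A = 12.4 cm², x = 0.4 cm, Ī = 0.661333 cm⁴.
Horizontal leg (remainder): 12.2 × 0.8, A = 9.76 cm², x = 6.9 cm, Ī = 121.057 cm⁴.
Centroid: x̄ = ΣA·x / ΣA = 3.26282 cm.
Transfer each piece to the centroidal y-axis using Ī + A·d² with d = x − 3.26282:
  vertical leg: d = -2.86282 cm → contributes +102.288 cm⁴
  horizontal leg (remainder): d = 3.63718 cm → contributes +250.173 cm⁴
Total I = 352.461 cm⁴.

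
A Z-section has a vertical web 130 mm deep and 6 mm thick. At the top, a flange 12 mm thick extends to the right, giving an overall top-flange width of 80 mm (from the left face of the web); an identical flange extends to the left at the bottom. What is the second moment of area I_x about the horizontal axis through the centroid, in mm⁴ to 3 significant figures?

Split into non-overlapping primitives; take the origin at the lower-left of the bounding box.
Web: 6 × 130, A = 780 mm², y = 65 mm, Ī = 1 098 500 mm⁴.
Top flange (beyond web): 74 × 12, A = 888 mm², y = 124 mm, Ī = 10 656 mm⁴.
Bottom flange (beyond web): 74 × 12, A = 888 mm², y = 6 mm, Ī = 10 656 mm⁴.
Centroid: ȳ = ΣA·y / ΣA = 65 mm.
Transfer each piece to the horizontal axis through the centroid using Ī + A·d² with d = y − 65:
  web: d = 0 mm → contributes +1 098 500 mm⁴
  top flange (beyond web): d = 59 mm → contributes +3 101 784 mm⁴
  bottom flange (beyond web): d = -59 mm → contributes +3 101 784 mm⁴
Total I = 7 302 068 mm⁴.

I_x ≈ 7.30 × 10⁶ mm⁴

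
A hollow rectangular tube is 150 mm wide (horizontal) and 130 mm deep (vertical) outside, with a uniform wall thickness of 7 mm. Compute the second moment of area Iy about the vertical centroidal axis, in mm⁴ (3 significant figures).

Iy ≈ 1.22 × 10⁷ mm⁴

Decompose the section into non-overlapping parts with the origin at the bottom-left of its bounding rectangle.
Outer rectangle: 150 × 130, A = 19 500 mm², x = 75 mm, Ī = 36 562 500 mm⁴.
Inner void (subtracted): 136 × 116, A = 15 776 mm², x = 75 mm, Ī = 24 316 075 mm⁴.
By symmetry the centroid is at mid-width, x̄ = 75 mm.
All pieces are centred on the vertical centroidal axis, so I = ΣĪ (holes subtracted) = 12 246 425 mm⁴.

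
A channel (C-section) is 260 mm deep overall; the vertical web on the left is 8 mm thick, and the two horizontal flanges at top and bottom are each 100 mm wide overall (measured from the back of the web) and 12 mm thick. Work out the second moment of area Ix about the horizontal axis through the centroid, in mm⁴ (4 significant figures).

Ix ≈ 4.569 × 10⁷ mm⁴

Decompose the section into non-overlapping parts with the origin at the bottom-left of its bounding rectangle.
Web: 8 × 260, A = 2 080 mm², y = 130 mm, Ī = 11 717 333 mm⁴.
Top flange (beyond web): 92 × 12, A = 1 104 mm², y = 254 mm, Ī = 13 248 mm⁴.
Bottom flange (beyond web): 92 × 12, A = 1 104 mm², y = 6 mm, Ī = 13 248 mm⁴.
By symmetry the centroid is at mid-height, ȳ = 130 mm.
Transfer each piece to the horizontal axis through the centroid using Ī + A·d² with d = y − 130:
  web: d = 0 mm → contributes +11 717 333 mm⁴
  top flange (beyond web): d = 124 mm → contributes +16 988 352 mm⁴
  bottom flange (beyond web): d = -124 mm → contributes +16 988 352 mm⁴
Total I = 45 694 037 mm⁴.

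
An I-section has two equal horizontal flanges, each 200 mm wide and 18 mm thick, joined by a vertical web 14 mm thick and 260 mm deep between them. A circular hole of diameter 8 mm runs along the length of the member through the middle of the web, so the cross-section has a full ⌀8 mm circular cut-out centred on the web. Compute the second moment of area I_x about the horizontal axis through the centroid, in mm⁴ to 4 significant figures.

Split into non-overlapping primitives; take the origin at the lower-left of the bounding box.
Bottom flange: 200 × 18, A = 3 600 mm², y = 9 mm, Ī = 97 200 mm⁴.
Web: 14 × 260, A = 3 640 mm², y = 148 mm, Ī = 20 505 333 mm⁴.
Top flange: 200 × 18, A = 3 600 mm², y = 287 mm, Ī = 97 200 mm⁴.
Hole (subtracted): ⌀8, A = 50.2655 mm², y = 148 mm, Ī = 201.062 mm⁴.
By symmetry the centroid is at mid-height, ȳ = 148 mm.
Transfer each piece to the horizontal axis through the centroid using Ī + A·d² with d = y − 148:
  bottom flange: d = -139 mm → contributes +69 652 800 mm⁴
  web: d = 0 mm → contributes +20 505 333 mm⁴
  top flange: d = 139 mm → contributes +69 652 800 mm⁴
  hole: d = 0 mm → contributes −201.062 mm⁴
Total I = 159 810 732 mm⁴.

I_x ≈ 1.598 × 10⁸ mm⁴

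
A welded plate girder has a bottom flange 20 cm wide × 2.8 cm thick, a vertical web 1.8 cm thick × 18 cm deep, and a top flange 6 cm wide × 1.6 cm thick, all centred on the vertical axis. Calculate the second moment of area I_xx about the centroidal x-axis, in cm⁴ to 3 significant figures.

Split into non-overlapping primitives; take the origin at the lower-left of the bounding box.
Bottom plate: 20 × 2.8, A = 56 cm², y = 1.4 cm, Ī = 36.587 cm⁴.
Web plate: 1.8 × 18, A = 32.4 cm², y = 11.8 cm, Ī = 874.8 cm⁴.
Top plate: 6 × 1.6, A = 9.6 cm², y = 21.6 cm, Ī = 2.048 cm⁴.
Centroid: ȳ = ΣA·y / ΣA = 6.8171 cm.
Transfer each piece to the centroidal x-axis using Ī + A·d² with d = y − 6.8171:
  bottom plate: d = -5.4171 cm → contributes +1679.9 cm⁴
  web plate: d = 4.9829 cm → contributes +1679.3 cm⁴
  top plate: d = 14.783 cm → contributes +2 100 cm⁴
Total I = 5459.1 cm⁴.

I_xx ≈ 5460 cm⁴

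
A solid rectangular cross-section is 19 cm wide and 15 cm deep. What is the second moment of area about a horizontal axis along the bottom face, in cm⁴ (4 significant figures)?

The section: 19 × 15, A = 285 cm², y = 7.5 cm, Ī = 5343.75 cm⁴.
Transfer it to the base of the section using Ī + A·d² with d = y − 0:
  the section: d = 7.5 cm → contributes +21 375 cm⁴
Total I = 21 375 cm⁴.

I_base ≈ 2.138 × 10⁴ cm⁴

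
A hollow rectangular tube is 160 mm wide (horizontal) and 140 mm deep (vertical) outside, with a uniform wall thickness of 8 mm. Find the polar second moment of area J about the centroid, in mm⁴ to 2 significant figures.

J ≈ 3.1 × 10⁷ mm⁴

Break the section into simple shapes (no overlaps), measuring from the bottom-left corner of the bounding box.
Outer rectangle: 160 × 140, A = 22 400 mm², y = 70 mm, Ī = 36 586 667 mm⁴.
Inner void (subtracted): 144 × 124, A = 17 856 mm², y = 70 mm, Ī = 22 879 488 mm⁴.
By symmetry the centroid is at mid-height, ȳ = 70 mm.
All pieces are centred on the centroidal x-axis, so I = ΣĪ (holes subtracted) = 13 707 179 mm⁴.
Repeating about the centroidal y-axis gives I_y = 16 931 499 mm⁴.
Polar second moment: J = I_x + I_y = 30 638 677 mm⁴.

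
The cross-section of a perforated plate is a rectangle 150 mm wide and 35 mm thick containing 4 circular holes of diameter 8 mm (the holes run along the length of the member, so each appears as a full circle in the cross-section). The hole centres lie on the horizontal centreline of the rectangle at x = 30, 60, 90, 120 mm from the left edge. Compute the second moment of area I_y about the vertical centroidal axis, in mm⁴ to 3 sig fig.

Treat the section as a set of non-overlapping primitives; coordinates are from the bounding-box lower-left.
Plate: 150 × 35, A = 5 250 mm², x = 75 mm, Ī = 9 843 750 mm⁴.
Hole 1 (subtracted): ⌀8, A = 50.265 mm², x = 30 mm, Ī = 201.06 mm⁴.
Hole 2 (subtracted): ⌀8, A = 50.265 mm², x = 60 mm, Ī = 201.06 mm⁴.
Hole 3 (subtracted): ⌀8, A = 50.265 mm², x = 90 mm, Ī = 201.06 mm⁴.
Hole 4 (subtracted): ⌀8, A = 50.265 mm², x = 120 mm, Ī = 201.06 mm⁴.
By symmetry the centroid is at mid-width, x̄ = 75 mm.
Transfer each piece to the vertical centroidal axis using Ī + A·d² with d = x − 75:
  plate: d = 0 mm → contributes +9 843 750 mm⁴
  hole 1: d = -45 mm → contributes −101 989 mm⁴
  hole 2: d = -15 mm → contributes −11 511 mm⁴
  hole 3: d = 15 mm → contributes −11 511 mm⁴
  hole 4: d = 45 mm → contributes −101 989 mm⁴
Total I = 9 616 751 mm⁴.

I_y ≈ 9.62 × 10⁶ mm⁴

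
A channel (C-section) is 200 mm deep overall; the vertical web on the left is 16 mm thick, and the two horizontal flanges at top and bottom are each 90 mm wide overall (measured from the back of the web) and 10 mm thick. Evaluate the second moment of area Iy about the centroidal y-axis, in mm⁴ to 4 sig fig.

Iy ≈ 2.793 × 10⁶ mm⁴

Decompose the section into non-overlapping parts with the origin at the bottom-left of its bounding rectangle.
Web: 16 × 200, A = 3 200 mm², x = 8 mm, Ī = 68266.7 mm⁴.
Top flange (beyond web): 74 × 10, A = 740 mm², x = 53 mm, Ī = 337 687 mm⁴.
Bottom flange (beyond web): 74 × 10, A = 740 mm², x = 53 mm, Ī = 337 687 mm⁴.
Centroid: x̄ = ΣA·x / ΣA = 22.2308 mm.
Transfer each piece to the centroidal y-axis using Ī + A·d² with d = x − 22.2308:
  web: d = -14.2308 mm → contributes +716 314 mm⁴
  top flange (beyond web): d = 30.7692 mm → contributes +1 038 278 mm⁴
  bottom flange (beyond web): d = 30.7692 mm → contributes +1 038 278 mm⁴
Total I = 2 792 871 mm⁴.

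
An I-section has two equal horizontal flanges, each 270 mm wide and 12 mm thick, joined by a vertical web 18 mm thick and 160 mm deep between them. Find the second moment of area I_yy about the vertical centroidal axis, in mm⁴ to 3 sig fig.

I_yy ≈ 3.94 × 10⁷ mm⁴

Treat the section as a set of non-overlapping primitives; coordinates are from the bounding-box lower-left.
Bottom flange: 270 × 12, A = 3 240 mm², x = 135 mm, Ī = 19 683 000 mm⁴.
Web: 18 × 160, A = 2 880 mm², x = 135 mm, Ī = 77 760 mm⁴.
Top flange: 270 × 12, A = 3 240 mm², x = 135 mm, Ī = 19 683 000 mm⁴.
By symmetry the centroid is at mid-width, x̄ = 135 mm.
All pieces are centred on the vertical centroidal axis, so I = ΣĪ = 39 443 760 mm⁴.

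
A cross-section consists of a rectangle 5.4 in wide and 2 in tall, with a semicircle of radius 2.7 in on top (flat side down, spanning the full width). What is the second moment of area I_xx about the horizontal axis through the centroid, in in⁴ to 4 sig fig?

Decompose the section into non-overlapping parts with the origin at the bottom-left of its bounding rectangle.
Rectangular body: 5.4 × 2, A = 10.8 in², y = 1 in, Ī = 3.6 in⁴.
Semicircular cap: semicircle r = 2.7, A = 11.4511 in², y = 3.14592 in, Ī = 5.83293 in⁴.
Centroid: ȳ = ΣA·y / ΣA = 2.10435 in.
Transfer each piece to the horizontal axis through the centroid using Ī + A·d² with d = y − 2.10435:
  rectangular body: d = -1.10435 in → contributes +16.7717 in⁴
  semicircular cap: d = 1.04156 in → contributes +18.2557 in⁴
Total I = 35.0273 in⁴.

I_xx ≈ 35.03 in⁴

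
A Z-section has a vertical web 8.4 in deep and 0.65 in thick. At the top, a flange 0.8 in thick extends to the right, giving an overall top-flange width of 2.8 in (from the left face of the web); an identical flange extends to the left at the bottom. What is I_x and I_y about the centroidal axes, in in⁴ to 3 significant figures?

I_x ≈ 82.0 in⁴, I_y ≈ 8.26 in⁴

Decompose the section into non-overlapping parts with the origin at the bottom-left of its bounding rectangle.
Web: 0.65 × 8.4, A = 5.46 in², y = 4.2 in, Ī = 32.105 in⁴.
Top flange (beyond web): 2.15 × 0.8, A = 1.72 in², y = 8 in, Ī = 0.091733 in⁴.
Bottom flange (beyond web): 2.15 × 0.8, A = 1.72 in², y = 0.4 in, Ī = 0.091733 in⁴.
Centroid: ȳ = ΣA·y / ΣA = 4.2 in.
Transfer each piece to the centroidal x-axis using Ī + A·d² with d = y − 4.2:
  web: d = 0 in → contributes +32.105 in⁴
  top flange (beyond web): d = 3.8 in → contributes +24.929 in⁴
  bottom flange (beyond web): d = -3.8 in → contributes +24.929 in⁴
Total I = 81.962 in⁴.
For the y-axis: x̄ = 2.475 in.
Repeating about the centroidal y-axis gives I_y = 8.2598 in⁴.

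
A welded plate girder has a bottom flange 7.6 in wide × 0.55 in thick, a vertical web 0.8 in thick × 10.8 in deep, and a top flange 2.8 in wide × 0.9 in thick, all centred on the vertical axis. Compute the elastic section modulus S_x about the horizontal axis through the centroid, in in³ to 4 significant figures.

Break the section into simple shapes (no overlaps), measuring from the bottom-left corner of the bounding box.
Bottom plate: 7.6 × 0.55, A = 4.18 in², y = 0.275 in, Ī = 0.105371 in⁴.
Web plate: 0.8 × 10.8, A = 8.64 in², y = 5.95 in, Ī = 83.9808 in⁴.
Top plate: 2.8 × 0.9, A = 2.52 in², y = 11.8 in, Ī = 0.1701 in⁴.
Centroid: ȳ = ΣA·y / ΣA = 5.36463 in.
Transfer each piece to the horizontal axis through the centroid using Ī + A·d² with d = y − 5.36463:
  bottom plate: d = -5.08963 in → contributes +108.386 in⁴
  web plate: d = 0.585365 in → contributes +86.9413 in⁴
  top plate: d = 6.43537 in → contributes +104.533 in⁴
Total I = 299.86 in⁴.
Extreme fibre distance c = 6.88537 in; S = I/c = 43.5504 in³.

S_x ≈ 43.55 in³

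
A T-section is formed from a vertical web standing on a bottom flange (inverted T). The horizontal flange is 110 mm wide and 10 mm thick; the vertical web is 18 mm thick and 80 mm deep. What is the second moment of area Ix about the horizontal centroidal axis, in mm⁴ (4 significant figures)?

Break the section into simple shapes (no overlaps), measuring from the bottom-left corner of the bounding box.
Flange: 110 × 10, A = 1 100 mm², y = 5 mm, Ī = 9166.67 mm⁴.
Web: 18 × 80, A = 1 440 mm², y = 50 mm, Ī = 768 000 mm⁴.
Centroid: ȳ = ΣA·y / ΣA = 30.5118 mm.
Transfer each piece to the horizontal centroidal axis using Ī + A·d² with d = y − 30.5118:
  flange: d = -25.5118 mm → contributes +725 104 mm⁴
  web: d = 19.4882 mm → contributes +1 314 897 mm⁴
Total I = 2 040 001 mm⁴.

Ix ≈ 2.040 × 10⁶ mm⁴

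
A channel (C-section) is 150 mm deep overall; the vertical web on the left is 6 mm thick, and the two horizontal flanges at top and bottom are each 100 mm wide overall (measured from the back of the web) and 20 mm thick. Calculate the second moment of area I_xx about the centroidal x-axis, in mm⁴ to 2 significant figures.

I_xx ≈ 1.8 × 10⁷ mm⁴

Break the section into simple shapes (no overlaps), measuring from the bottom-left corner of the bounding box.
Web: 6 × 150, A = 900 mm², y = 75 mm, Ī = 1 687 500 mm⁴.
Top flange (beyond web): 94 × 20, A = 1 880 mm², y = 140 mm, Ī = 62 667 mm⁴.
Bottom flange (beyond web): 94 × 20, A = 1 880 mm², y = 10 mm, Ī = 62 667 mm⁴.
By symmetry the centroid is at mid-height, ȳ = 75 mm.
Transfer each piece to the centroidal x-axis using Ī + A·d² with d = y − 75:
  web: d = 0 mm → contributes +1 687 500 mm⁴
  top flange (beyond web): d = 65 mm → contributes +8 005 667 mm⁴
  bottom flange (beyond web): d = -65 mm → contributes +8 005 667 mm⁴
Total I = 17 698 833 mm⁴.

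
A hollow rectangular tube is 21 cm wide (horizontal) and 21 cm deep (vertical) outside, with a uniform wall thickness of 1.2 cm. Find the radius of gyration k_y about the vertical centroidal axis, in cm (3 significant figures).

k_y ≈ 8.10 cm

Split into non-overlapping primitives; take the origin at the lower-left of the bounding box.
Outer rectangle: 21 × 21, A = 441 cm², x = 10.5 cm, Ī = 16 207 cm⁴.
Inner void (subtracted): 18.6 × 18.6, A = 345.96 cm², x = 10.5 cm, Ī = 9 974 cm⁴.
By symmetry the centroid is at mid-width, x̄ = 10.5 cm.
All pieces are centred on the vertical centroidal axis, so I = ΣĪ (holes subtracted) = 6232.7 cm⁴.
Radius of gyration: k = √(I/A) = √(6232.7 / 95.04) = 8.0981 cm.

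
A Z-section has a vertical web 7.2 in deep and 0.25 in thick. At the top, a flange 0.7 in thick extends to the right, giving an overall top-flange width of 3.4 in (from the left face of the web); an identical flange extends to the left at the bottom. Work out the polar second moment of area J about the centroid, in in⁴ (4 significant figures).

J ≈ 70.94 in⁴

Break the section into simple shapes (no overlaps), measuring from the bottom-left corner of the bounding box.
Web: 0.25 × 7.2, A = 1.8 in², y = 3.6 in, Ī = 7.776 in⁴.
Top flange (beyond web): 3.15 × 0.7, A = 2.205 in², y = 6.85 in, Ī = 0.0900375 in⁴.
Bottom flange (beyond web): 3.15 × 0.7, A = 2.205 in², y = 0.35 in, Ī = 0.0900375 in⁴.
Centroid: ȳ = ΣA·y / ΣA = 3.6 in.
Transfer each piece to the centroidal x-axis using Ī + A·d² with d = y − 3.6:
  web: d = 0 in → contributes +7.776 in⁴
  top flange (beyond web): d = 3.25 in → contributes +23.3804 in⁴
  bottom flange (beyond web): d = -3.25 in → contributes +23.3804 in⁴
Total I = 54.5367 in⁴.
For the y-axis: x̄ = 3.275 in.
Repeating about the centroidal y-axis gives I_y = 16.4008 in⁴.
Polar second moment: J = I_x + I_y = 70.9375 in⁴.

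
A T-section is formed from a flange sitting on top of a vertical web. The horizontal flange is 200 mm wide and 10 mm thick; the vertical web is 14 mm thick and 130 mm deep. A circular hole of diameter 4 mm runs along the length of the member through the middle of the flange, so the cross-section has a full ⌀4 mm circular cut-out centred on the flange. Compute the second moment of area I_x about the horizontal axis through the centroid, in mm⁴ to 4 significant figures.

I_x ≈ 7.235 × 10⁶ mm⁴

Decompose the section into non-overlapping parts with the origin at the bottom-left of its bounding rectangle.
Flange: 200 × 10, A = 2 000 mm², y = 135 mm, Ī = 16666.7 mm⁴.
Web: 14 × 130, A = 1 820 mm², y = 65 mm, Ī = 2 563 167 mm⁴.
Hole (subtracted): ⌀4, A = 12.5664 mm², y = 135 mm, Ī = 12.5664 mm⁴.
Centroid: ȳ = ΣA·y / ΣA = 101.539 mm.
Transfer each piece to the horizontal axis through the centroid using Ī + A·d² with d = y − 101.539:
  flange: d = 33.4609 mm → contributes +2 255 925 mm⁴
  web: d = -36.5391 mm → contributes +4 993 065 mm⁴
  hole: d = 33.4609 mm → contributes −14082.2 mm⁴
Total I = 7 234 907 mm⁴.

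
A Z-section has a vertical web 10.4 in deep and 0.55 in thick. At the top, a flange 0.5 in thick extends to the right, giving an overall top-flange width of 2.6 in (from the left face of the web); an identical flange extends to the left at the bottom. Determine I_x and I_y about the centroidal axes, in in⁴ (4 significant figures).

I_x ≈ 101.8 in⁴, I_y ≈ 4.327 in⁴

Split into non-overlapping primitives; take the origin at the lower-left of the bounding box.
Web: 0.55 × 10.4, A = 5.72 in², y = 5.2 in, Ī = 51.5563 in⁴.
Top flange (beyond web): 2.05 × 0.5, A = 1.025 in², y = 10.15 in, Ī = 0.0213542 in⁴.
Bottom flange (beyond web): 2.05 × 0.5, A = 1.025 in², y = 0.25 in, Ī = 0.0213542 in⁴.
Centroid: ȳ = ΣA·y / ΣA = 5.2 in.
Transfer each piece to the centroidal x-axis using Ī + A·d² with d = y − 5.2:
  web: d = 0 in → contributes +51.5563 in⁴
  top flange (beyond web): d = 4.95 in → contributes +25.1364 in⁴
  bottom flange (beyond web): d = -4.95 in → contributes +25.1364 in⁴
Total I = 101.829 in⁴.
For the y-axis: x̄ = 2.325 in.
Repeating about the centroidal y-axis gives I_y = 4.32662 in⁴.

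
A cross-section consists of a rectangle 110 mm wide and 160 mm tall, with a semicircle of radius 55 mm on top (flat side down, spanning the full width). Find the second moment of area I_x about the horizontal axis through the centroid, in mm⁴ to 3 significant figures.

Decompose the section into non-overlapping parts with the origin at the bottom-left of its bounding rectangle.
Rectangular body: 110 × 160, A = 17 600 mm², y = 80 mm, Ī = 37 546 667 mm⁴.
Semicircular cap: semicircle r = 55, A = 4751.7 mm², y = 183.34 mm, Ī = 1 004 345 mm⁴.
Centroid: ȳ = ΣA·y / ΣA = 101.97 mm.
Transfer each piece to the horizontal axis through the centroid using Ī + A·d² with d = y − 101.97:
  rectangular body: d = -21.969 mm → contributes +46 041 277 mm⁴
  semicircular cap: d = 81.373 mm → contributes +32 468 124 mm⁴
Total I = 78 509 401 mm⁴.

I_x ≈ 7.85 × 10⁷ mm⁴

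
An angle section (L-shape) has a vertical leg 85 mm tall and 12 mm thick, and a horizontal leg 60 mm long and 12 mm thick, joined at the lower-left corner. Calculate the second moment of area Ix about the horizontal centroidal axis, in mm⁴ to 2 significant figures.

Split into non-overlapping primitives; take the origin at the lower-left of the bounding box.
Vertical leg: 12 × 85, A = 1 020 mm², y = 42.5 mm, Ī = 614 125 mm⁴.
Horizontal leg (remainder): 48 × 12, A = 576 mm², y = 6 mm, Ī = 6 912 mm⁴.
Centroid: ȳ = ΣA·y / ΣA = 29.33 mm.
Transfer each piece to the horizontal centroidal axis using Ī + A·d² with d = y − 29.33:
  vertical leg: d = 13.17 mm → contributes +791 122 mm⁴
  horizontal leg (remainder): d = -23.33 mm → contributes +320 344 mm⁴
Total I = 1 111 465 mm⁴.

Ix ≈ 1.1 × 10⁶ mm⁴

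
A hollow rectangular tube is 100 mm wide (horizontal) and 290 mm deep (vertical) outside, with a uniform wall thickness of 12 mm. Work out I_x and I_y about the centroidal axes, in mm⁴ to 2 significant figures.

Split into non-overlapping primitives; take the origin at the lower-left of the bounding box.
Outer rectangle: 100 × 290, A = 29 000 mm², y = 145 mm, Ī = 203 241 667 mm⁴.
Inner void (subtracted): 76 × 266, A = 20 216 mm², y = 145 mm, Ī = 119 200 275 mm⁴.
By symmetry the centroid is at mid-height, ȳ = 145 mm.
All pieces are centred on the centroidal x-axis, so I = ΣĪ (holes subtracted) = 84 041 392 mm⁴.
Repeating about the centroidal y-axis gives I_y = 14 436 032 mm⁴.

I_x ≈ 8.4 × 10⁷ mm⁴, I_y ≈ 1.4 × 10⁷ mm⁴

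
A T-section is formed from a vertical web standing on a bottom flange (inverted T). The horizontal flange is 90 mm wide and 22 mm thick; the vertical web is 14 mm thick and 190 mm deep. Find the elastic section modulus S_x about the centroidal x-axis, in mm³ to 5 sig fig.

Treat the section as a set of non-overlapping primitives; coordinates are from the bounding-box lower-left.
Flange: 90 × 22, A = 1 980 mm², y = 11 mm, Ī = 79 860 mm⁴.
Web: 14 × 190, A = 2 660 mm², y = 117 mm, Ī = 8 002 167 mm⁴.
Centroid: ȳ = ΣA·y / ΣA = 71.76724 mm.
Transfer each piece to the centroidal x-axis using Ī + A·d² with d = y − 71.76724:
  flange: d = -60.76724 mm → contributes +7 391 322 mm⁴
  web: d = 45.23276 mm → contributes +13 444 533 mm⁴
Total I = 20 835 855 mm⁴.
Extreme fibre distance c = 140.2328 mm; S = I/c = 148580.5 mm³.

S_x ≈ 1.4858 × 10⁵ mm³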